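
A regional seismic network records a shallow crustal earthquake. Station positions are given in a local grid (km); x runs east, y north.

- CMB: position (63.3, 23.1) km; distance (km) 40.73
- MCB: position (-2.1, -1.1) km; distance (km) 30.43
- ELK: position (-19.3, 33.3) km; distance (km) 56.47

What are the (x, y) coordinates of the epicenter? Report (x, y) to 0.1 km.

Circle about each station: (x − 63.3)² + (y − 23.1)² = 40.73²; (x + 2.1)² + (y + 1.1)² = 30.43²; (x + 19.3)² + (y − 33.3)² = 56.47².
Subtracting the CMB equation from the MCB and ELK equations removes the quadratic terms:
-130.8 x − 48.4 y = -3801.93
-165.2 x + 20.4 y = -4589.05
Solving the 2×2 system: x ≈ 28.1, y ≈ 2.6 km.
Check against CMB (with the unrounded x, y): √((x − 63.3)²+(y − 23.1)²) = 40.73 ≈ 40.73 km. ✓

x ≈ 28.1 km, y ≈ 2.6 km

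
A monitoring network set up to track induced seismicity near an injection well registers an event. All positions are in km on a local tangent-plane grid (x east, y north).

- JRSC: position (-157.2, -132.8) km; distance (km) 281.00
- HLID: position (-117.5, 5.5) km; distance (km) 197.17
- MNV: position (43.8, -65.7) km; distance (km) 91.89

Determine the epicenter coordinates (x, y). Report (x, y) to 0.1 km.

Circle about each station: (x + 157.2)² + (y + 132.8)² = 281.00²; (x + 117.5)² + (y − 5.5)² = 197.17²; (x − 43.8)² + (y + 65.7)² = 91.89².
Subtracting the JRSC equation from the HLID and MNV equations removes the quadratic terms:
79.4 x + 276.6 y = 11573.81
402.0 x + 134.2 y = 34404.48
Solving the 2×2 system: x ≈ 79.2, y ≈ 19.1 km.

x ≈ 79.2 km, y ≈ 19.1 km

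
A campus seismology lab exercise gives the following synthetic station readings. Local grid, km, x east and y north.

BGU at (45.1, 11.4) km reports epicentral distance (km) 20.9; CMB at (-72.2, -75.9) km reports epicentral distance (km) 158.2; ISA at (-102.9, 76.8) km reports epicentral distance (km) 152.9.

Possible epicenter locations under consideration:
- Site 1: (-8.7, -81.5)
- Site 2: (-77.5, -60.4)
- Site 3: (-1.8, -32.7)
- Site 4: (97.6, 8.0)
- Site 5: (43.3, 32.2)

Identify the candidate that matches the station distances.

For each candidate, compare |candidate − station| to the reported distance:
Site 1: residuals BGU 86.5, CMB 94.5, ISA 31.3 → max 94.5 km
Site 2: residuals BGU 121.2, CMB 141.8, ISA 13.4 → max 141.8 km
Site 3: residuals BGU 43.5, CMB 75.6, ISA 3.9 → max 75.6 km
Site 4: residuals BGU 31.7, CMB 31.2, ISA 59.1 → max 59.1 km
Site 5: residuals BGU 0.0, CMB 0.0, ISA 0.0 → max 0.0 km
Only Site 5 has all residuals ≈ 0.

Site 5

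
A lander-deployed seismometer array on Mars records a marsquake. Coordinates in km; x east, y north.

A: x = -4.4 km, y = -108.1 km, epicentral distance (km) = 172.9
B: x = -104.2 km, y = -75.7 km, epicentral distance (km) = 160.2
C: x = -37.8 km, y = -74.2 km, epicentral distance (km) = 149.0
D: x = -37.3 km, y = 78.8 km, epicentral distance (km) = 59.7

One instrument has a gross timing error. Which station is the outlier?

Solve using three stations at a time. Using A, C, D (subtract circle equations pairwise → linear system) gives (x, y) ≈ (20.2, 63.0).
Distances from that point to each station vs reported:
  A: calculated 172.9 vs reported 172.9 → residual 0.0 km
  B: calculated 186.3 vs reported 160.2 → residual 26.1 km
  C: calculated 149.0 vs reported 149.0 → residual 0.0 km
  D: calculated 59.6 vs reported 59.7 → residual 0.1 km
A, C, D are mutually consistent (residuals ≈ 0); B is off by 26.1 km.

B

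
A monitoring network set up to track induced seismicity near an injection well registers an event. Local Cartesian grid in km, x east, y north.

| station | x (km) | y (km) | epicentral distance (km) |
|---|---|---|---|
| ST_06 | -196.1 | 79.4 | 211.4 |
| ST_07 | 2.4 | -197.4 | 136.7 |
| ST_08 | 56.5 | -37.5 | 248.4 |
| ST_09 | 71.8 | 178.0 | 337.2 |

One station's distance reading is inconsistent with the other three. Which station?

Solve using three stations at a time. Using ST_06, ST_07, ST_09 (subtract circle equations pairwise → linear system) gives (x, y) ≈ (-103.0, -110.4).
Distances from that point to each station vs reported:
  ST_06: calculated 211.4 vs reported 211.4 → residual 0.0 km
  ST_07: calculated 136.7 vs reported 136.7 → residual 0.0 km
  ST_08: calculated 175.3 vs reported 248.4 → residual 73.1 km
  ST_09: calculated 337.2 vs reported 337.2 → residual 0.0 km
ST_06, ST_07, ST_09 are mutually consistent (residuals ≈ 0); ST_08 is off by 73.1 km.

ST_08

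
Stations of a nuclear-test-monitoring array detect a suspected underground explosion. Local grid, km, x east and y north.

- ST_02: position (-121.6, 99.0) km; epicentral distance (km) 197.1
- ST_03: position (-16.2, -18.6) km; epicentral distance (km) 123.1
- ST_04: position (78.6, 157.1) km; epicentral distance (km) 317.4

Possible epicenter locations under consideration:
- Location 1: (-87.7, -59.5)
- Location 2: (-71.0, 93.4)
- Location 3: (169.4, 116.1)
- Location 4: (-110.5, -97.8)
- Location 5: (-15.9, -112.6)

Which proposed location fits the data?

Location 4

For each candidate, compare |candidate − station| to the reported distance:
Location 1: residuals ST_02 35.0, ST_03 40.7, ST_04 44.3 → max 44.3 km
Location 2: residuals ST_02 146.2, ST_03 1.6, ST_04 154.8 → max 154.8 km
Location 3: residuals ST_02 94.4, ST_03 106.2, ST_04 217.8 → max 217.8 km
Location 4: residuals ST_02 0.0, ST_03 0.0, ST_04 0.0 → max 0.0 km
Location 5: residuals ST_02 39.4, ST_03 29.1, ST_04 31.6 → max 39.4 km
Only Location 4 has all residuals ≈ 0.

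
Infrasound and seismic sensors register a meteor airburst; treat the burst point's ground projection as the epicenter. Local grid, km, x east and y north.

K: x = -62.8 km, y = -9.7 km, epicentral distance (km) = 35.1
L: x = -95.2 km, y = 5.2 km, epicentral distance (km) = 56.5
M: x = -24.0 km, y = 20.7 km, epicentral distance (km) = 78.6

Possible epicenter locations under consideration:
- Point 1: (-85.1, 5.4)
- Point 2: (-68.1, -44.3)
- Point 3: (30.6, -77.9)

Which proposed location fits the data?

For each candidate, compare |candidate − station| to the reported distance:
Point 1: residuals K 8.2, L 46.4, M 15.6 → max 46.4 km
Point 2: residuals K 0.1, L 0.1, M 0.1 → max 0.1 km
Point 3: residuals K 80.5, L 94.3, M 34.1 → max 94.3 km
Only Point 2 has all residuals ≈ 0.

Point 2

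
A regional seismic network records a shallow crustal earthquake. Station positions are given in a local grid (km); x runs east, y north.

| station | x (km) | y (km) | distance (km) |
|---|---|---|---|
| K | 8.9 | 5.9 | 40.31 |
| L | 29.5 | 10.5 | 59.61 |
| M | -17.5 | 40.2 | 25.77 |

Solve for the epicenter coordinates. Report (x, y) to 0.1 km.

Circle about each station: (x − 8.9)² + (y − 5.9)² = 40.31²; (x − 29.5)² + (y − 10.5)² = 59.61²; (x + 17.5)² + (y − 40.2)² = 25.77².
Subtracting pairs of circle equations eliminates x²+y² and gives linear equations (the radical axes):
41.2 x + 9.2 y = -1061.98
-52.8 x + 68.6 y = 2769.07
Solving the 2×2 system: x ≈ -29.7, y ≈ 17.5 km.

x ≈ -29.7 km, y ≈ 17.5 km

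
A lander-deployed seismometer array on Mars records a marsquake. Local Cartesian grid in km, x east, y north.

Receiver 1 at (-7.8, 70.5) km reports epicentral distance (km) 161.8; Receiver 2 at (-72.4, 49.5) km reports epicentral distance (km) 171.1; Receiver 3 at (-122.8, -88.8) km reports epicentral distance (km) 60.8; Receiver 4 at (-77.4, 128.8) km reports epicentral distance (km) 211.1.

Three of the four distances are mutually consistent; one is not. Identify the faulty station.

Receiver 2

Solve using three stations at a time. Using Receiver 1, Receiver 3, Receiver 4 (subtract circle equations pairwise → linear system) gives (x, y) ≈ (-62.5, -81.8).
Distances from that point to each station vs reported:
  Receiver 1: calculated 161.8 vs reported 161.8 → residual 0.0 km
  Receiver 2: calculated 131.6 vs reported 171.1 → residual 39.5 km
  Receiver 3: calculated 60.7 vs reported 60.8 → residual 0.1 km
  Receiver 4: calculated 211.1 vs reported 211.1 → residual 0.0 km
Receiver 1, Receiver 3, Receiver 4 are mutually consistent (residuals ≈ 0); Receiver 2 is off by 39.5 km.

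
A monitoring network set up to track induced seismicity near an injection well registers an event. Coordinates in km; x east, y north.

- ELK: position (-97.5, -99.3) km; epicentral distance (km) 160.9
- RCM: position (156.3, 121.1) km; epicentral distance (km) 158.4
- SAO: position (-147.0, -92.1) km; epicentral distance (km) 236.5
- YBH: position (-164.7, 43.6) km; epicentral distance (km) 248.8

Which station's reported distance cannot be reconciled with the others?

ELK

Solve using three stations at a time. Using RCM, SAO, YBH (subtract circle equations pairwise → linear system) gives (x, y) ≈ (76.9, -15.9).
Distances from that point to each station vs reported:
  ELK: calculated 193.3 vs reported 160.9 → residual 32.4 km
  RCM: calculated 158.4 vs reported 158.4 → residual 0.0 km
  SAO: calculated 236.5 vs reported 236.5 → residual 0.0 km
  YBH: calculated 248.8 vs reported 248.8 → residual 0.0 km
RCM, SAO, YBH are mutually consistent (residuals ≈ 0); ELK is off by 32.4 km.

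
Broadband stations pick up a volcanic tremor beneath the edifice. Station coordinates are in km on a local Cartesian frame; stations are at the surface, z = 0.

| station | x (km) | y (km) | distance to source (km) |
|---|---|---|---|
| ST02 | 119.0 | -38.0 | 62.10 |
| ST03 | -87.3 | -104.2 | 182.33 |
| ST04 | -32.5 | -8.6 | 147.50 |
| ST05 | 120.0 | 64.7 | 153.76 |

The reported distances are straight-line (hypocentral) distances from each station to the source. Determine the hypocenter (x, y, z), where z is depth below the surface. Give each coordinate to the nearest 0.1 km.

Each station gives a sphere (x−x_i)² + (y−y_i)² + z² = d_i² (stations at z=0).
Subtracting the ST02 sphere from ST03 and ST04: z² cancels, leaving linear equations in x and y:
-412.6 x − 132.4 y = -26513.89
-303.0 x + 58.8 y = -32374.63
Solving: x ≈ 90.798, y ≈ -82.700 km (keep extra digits for the depth step; rounded: 90.8, -82.7).
Then from the ST02 sphere: z² = 62.10² − (x − 119.0)² − (y + 38.0)² with x = 90.798, y = -82.700, so z ≈ 32.603 ≈ 32.6 km.

(90.8, -82.7, 32.6)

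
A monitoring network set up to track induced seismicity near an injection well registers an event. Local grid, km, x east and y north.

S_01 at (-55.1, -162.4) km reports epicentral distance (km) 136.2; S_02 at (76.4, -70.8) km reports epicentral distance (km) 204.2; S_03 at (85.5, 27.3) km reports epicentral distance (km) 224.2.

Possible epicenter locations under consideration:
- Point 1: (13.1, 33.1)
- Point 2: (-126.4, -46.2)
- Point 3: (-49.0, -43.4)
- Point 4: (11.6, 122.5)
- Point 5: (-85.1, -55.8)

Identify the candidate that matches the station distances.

For each candidate, compare |candidate − station| to the reported distance:
Point 1: residuals S_01 70.9, S_02 82.5, S_03 151.6 → max 151.6 km
Point 2: residuals S_01 0.1, S_02 0.1, S_03 0.1 → max 0.1 km
Point 3: residuals S_01 17.0, S_02 75.8, S_03 72.3 → max 75.8 km
Point 4: residuals S_01 156.4, S_02 0.3, S_03 103.7 → max 156.4 km
Point 5: residuals S_01 25.5, S_02 42.0, S_03 34.4 → max 42.0 km
Only Point 2 has all residuals ≈ 0.

Point 2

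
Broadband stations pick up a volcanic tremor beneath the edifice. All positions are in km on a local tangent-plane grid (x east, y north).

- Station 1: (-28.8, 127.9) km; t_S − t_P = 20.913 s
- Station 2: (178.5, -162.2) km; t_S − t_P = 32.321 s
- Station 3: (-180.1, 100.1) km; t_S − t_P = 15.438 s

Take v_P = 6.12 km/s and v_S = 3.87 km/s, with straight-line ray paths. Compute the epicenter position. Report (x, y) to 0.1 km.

-145.6 km east, -58.7 km north

Distance from S−P lag: d = Δt · v_P v_S / (v_P − v_S) = Δt · (6.12·3.87)/(6.12−3.87) ≈ 10.5264·Δt.
So d_Station 1 = 220.14, d_Station 2 = 340.22, d_Station 3 = 162.51 km.
Circle about each station: (x + 28.8)² + (y − 127.9)² = 220.14²; (x − 178.5)² + (y + 162.2)² = 340.22²; (x + 180.1)² + (y − 100.1)² = 162.51².
Subtracting the Station 1 equation from the Station 2 and Station 3 equations removes the quadratic terms:
414.6 x − 580.2 y = -26304.79
-302.6 x − 55.6 y = 47320.29
Solving the 2×2 system: x ≈ -145.6, y ≈ -58.7 km.
Check against Station 1 (with the unrounded x, y): √((x + 28.8)²+(y − 127.9)²) = 220.14 ≈ 220.14 km. ✓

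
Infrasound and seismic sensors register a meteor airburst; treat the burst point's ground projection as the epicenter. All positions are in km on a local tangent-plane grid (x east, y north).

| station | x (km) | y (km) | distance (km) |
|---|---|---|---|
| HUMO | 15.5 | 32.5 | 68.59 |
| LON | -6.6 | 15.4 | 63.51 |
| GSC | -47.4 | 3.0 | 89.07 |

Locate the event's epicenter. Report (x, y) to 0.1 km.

Circle about each station: (x − 15.5)² + (y − 32.5)² = 68.59²; (x + 6.6)² + (y − 15.4)² = 63.51²; (x + 47.4)² + (y − 3.0)² = 89.07².
Subtracting the HUMO equation from the LON and GSC equations removes the quadratic terms:
-44.2 x − 34.2 y = -344.71
-125.8 x − 59.0 y = -2269.62
Solving the 2×2 system: x ≈ 33.8, y ≈ -33.6 km.

x ≈ 33.8 km, y ≈ -33.6 km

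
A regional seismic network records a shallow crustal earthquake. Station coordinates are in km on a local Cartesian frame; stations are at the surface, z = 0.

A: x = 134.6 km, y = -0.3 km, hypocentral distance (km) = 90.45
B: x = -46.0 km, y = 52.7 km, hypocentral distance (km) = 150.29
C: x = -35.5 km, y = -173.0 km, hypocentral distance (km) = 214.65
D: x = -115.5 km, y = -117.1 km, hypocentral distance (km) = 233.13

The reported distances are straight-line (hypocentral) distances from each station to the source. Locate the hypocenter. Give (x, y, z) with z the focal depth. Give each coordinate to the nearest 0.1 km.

(75.7, -2.7, 68.6)

Each station gives a sphere (x−x_i)² + (y−y_i)² + z² = d_i² (stations at z=0).
Subtracting the A sphere from B and C: z² cancels, leaving linear equations in x and y:
-361.2 x + 106.0 y = -27629.84
-340.2 x − 345.4 y = -24821.42
Solving: x ≈ 75.702, y ≈ -2.700 km (keep extra digits for the depth step; rounded: 75.7, -2.7).
Then from the A sphere: z² = 90.45² − (x − 134.6)² − (y + 0.3)² with x = 75.702, y = -2.700, so z ≈ 68.604 ≈ 68.6 km.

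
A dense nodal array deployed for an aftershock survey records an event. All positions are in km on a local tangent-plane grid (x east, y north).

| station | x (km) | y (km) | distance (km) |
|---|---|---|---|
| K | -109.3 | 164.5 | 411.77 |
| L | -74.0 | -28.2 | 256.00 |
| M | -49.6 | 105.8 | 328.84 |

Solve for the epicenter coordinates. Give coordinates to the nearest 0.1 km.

Circle about each station: (x + 109.3)² + (y − 164.5)² = 411.77²; (x + 74.0)² + (y + 28.2)² = 256.00²; (x + 49.6)² + (y − 105.8)² = 328.84².
Subtracting the K equation from the L and M equations removes the quadratic terms:
70.6 x − 385.4 y = 71283.03
119.4 x − 117.4 y = 36065.85
Solving the 2×2 system: x ≈ 146.6, y ≈ -158.1 km.

146.6 km east, -158.1 km north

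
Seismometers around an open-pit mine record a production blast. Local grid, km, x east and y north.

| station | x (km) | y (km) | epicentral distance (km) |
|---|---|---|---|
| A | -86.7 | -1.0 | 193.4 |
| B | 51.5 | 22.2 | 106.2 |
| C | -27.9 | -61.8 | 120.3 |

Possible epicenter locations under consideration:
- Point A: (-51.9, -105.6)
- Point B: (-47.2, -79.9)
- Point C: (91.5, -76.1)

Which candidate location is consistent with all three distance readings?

Point C

For each candidate, compare |candidate − station| to the reported distance:
Point A: residuals A 83.2, B 58.2, C 70.4 → max 83.2 km
Point B: residuals A 105.2, B 35.8, C 93.8 → max 105.2 km
Point C: residuals A 0.0, B 0.1, C 0.0 → max 0.1 km
Only Point C has all residuals ≈ 0.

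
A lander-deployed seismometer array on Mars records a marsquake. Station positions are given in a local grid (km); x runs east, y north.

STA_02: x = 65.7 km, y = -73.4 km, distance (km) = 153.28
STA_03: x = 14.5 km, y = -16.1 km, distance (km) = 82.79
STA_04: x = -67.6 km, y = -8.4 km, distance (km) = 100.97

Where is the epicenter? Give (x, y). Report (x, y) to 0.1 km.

(1.1, 65.6)

Circle about each station: (x − 65.7)² + (y + 73.4)² = 153.28²; (x − 14.5)² + (y + 16.1)² = 82.79²; (x + 67.6)² + (y + 8.4)² = 100.97².
Subtracting pairs of circle equations eliminates x²+y² and gives linear equations (the radical axes):
-102.4 x + 114.6 y = 7405.98
-266.6 x + 130.0 y = 8236.09
Solving the 2×2 system: x ≈ 1.1, y ≈ 65.6 km.
Check against STA_02 (with the unrounded x, y): √((x − 65.7)²+(y + 73.4)²) = 153.28 ≈ 153.28 km. ✓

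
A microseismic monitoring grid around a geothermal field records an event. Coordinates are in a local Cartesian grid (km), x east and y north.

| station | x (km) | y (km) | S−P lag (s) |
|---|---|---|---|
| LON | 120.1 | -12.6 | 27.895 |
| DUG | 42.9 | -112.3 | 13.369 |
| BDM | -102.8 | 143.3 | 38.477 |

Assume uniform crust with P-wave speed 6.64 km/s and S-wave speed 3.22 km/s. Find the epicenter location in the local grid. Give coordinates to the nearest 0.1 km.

x ≈ -37.1 km, y ≈ -88.1 km

Distance from S−P lag: d = Δt · v_P v_S / (v_P − v_S) = Δt · (6.64·3.22)/(6.64−3.22) ≈ 6.2517·Δt.
So d_LON = 174.39, d_DUG = 83.58, d_BDM = 240.55 km.
Circle about each station: (x − 120.1)² + (y + 12.6)² = 174.39²; (x − 42.9)² + (y + 112.3)² = 83.58²; (x + 102.8)² + (y − 143.3)² = 240.55².
Subtracting the LON equation from the DUG and BDM equations removes the quadratic terms:
-154.4 x − 199.4 y = 23295.19
-445.8 x + 311.8 y = -10932.47
Solving the 2×2 system: x ≈ -37.1, y ≈ -88.1 km.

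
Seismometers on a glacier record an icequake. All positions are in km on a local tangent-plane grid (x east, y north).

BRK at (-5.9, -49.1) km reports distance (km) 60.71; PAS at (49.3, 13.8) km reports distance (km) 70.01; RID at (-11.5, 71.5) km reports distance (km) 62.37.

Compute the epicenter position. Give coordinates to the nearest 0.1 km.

Circle about each station: (x + 5.9)² + (y + 49.1)² = 60.71²; (x − 49.3)² + (y − 13.8)² = 70.01²; (x + 11.5)² + (y − 71.5)² = 62.37².
Subtracting the BRK equation from the PAS and RID equations removes the quadratic terms:
110.4 x + 125.8 y = -1040.39
-11.2 x + 241.2 y = 2594.57
Solving the 2×2 system: x ≈ -20.6, y ≈ 9.8 km.

(-20.6, 9.8)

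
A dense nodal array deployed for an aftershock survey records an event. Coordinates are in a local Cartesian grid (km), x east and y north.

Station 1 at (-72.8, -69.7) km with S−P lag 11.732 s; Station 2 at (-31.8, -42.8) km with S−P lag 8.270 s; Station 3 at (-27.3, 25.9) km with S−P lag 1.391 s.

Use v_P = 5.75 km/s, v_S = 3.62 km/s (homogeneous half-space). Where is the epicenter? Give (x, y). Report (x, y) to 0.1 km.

Distance from S−P lag: d = Δt · v_P v_S / (v_P − v_S) = Δt · (5.75·3.62)/(5.75−3.62) ≈ 9.7723·Δt.
So d_Station 1 = 114.65, d_Station 2 = 80.82, d_Station 3 = 13.59 km.
Circle about each station: (x + 72.8)² + (y + 69.7)² = 114.65²; (x + 31.8)² + (y + 42.8)² = 80.82²; (x + 27.3)² + (y − 25.9)² = 13.59².
Subtracting the Station 1 equation from the Station 2 and Station 3 equations removes the quadratic terms:
82.0 x + 53.8 y = -702.10
91.0 x + 191.2 y = 4218.10
Solving the 2×2 system: x ≈ -33.5, y ≈ 38.0 km.

x ≈ -33.5 km, y ≈ 38.0 km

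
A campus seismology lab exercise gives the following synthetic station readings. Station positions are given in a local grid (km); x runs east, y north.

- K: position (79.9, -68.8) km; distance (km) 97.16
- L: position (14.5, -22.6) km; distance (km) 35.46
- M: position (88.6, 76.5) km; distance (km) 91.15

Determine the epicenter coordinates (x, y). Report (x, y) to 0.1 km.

Circle about each station: (x − 79.9)² + (y + 68.8)² = 97.16²; (x − 14.5)² + (y + 22.6)² = 35.46²; (x − 88.6)² + (y − 76.5)² = 91.15².
Subtracting pairs of circle equations eliminates x²+y² and gives linear equations (the radical axes):
-130.8 x + 92.4 y = -2213.79
17.4 x + 290.6 y = 3716.50
Solving the 2×2 system: x ≈ 24.9, y ≈ 11.3 km.

(24.9, 11.3)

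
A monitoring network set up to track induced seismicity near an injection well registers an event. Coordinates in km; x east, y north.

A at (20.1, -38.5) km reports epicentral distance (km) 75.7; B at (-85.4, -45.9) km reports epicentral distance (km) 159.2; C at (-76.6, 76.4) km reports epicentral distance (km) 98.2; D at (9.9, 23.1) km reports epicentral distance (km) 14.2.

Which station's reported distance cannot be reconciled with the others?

Solve using three stations at a time. Using A, C, D (subtract circle equations pairwise → linear system) gives (x, y) ≈ (13.3, 36.9).
Distances from that point to each station vs reported:
  A: calculated 75.7 vs reported 75.7 → residual 0.0 km
  B: calculated 128.8 vs reported 159.2 → residual 30.4 km
  C: calculated 98.2 vs reported 98.2 → residual 0.0 km
  D: calculated 14.2 vs reported 14.2 → residual 0.0 km
A, C, D are mutually consistent (residuals ≈ 0); B is off by 30.4 km.

B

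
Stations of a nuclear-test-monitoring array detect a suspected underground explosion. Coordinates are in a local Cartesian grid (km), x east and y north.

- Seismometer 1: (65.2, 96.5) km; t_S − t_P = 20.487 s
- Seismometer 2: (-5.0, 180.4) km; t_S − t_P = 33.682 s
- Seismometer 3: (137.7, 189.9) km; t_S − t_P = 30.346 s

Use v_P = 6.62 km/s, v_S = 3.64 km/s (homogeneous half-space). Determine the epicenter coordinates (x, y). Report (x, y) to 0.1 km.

131.3 km east, -55.4 km north

Distance from S−P lag: d = Δt · v_P v_S / (v_P − v_S) = Δt · (6.62·3.64)/(6.62−3.64) ≈ 8.0862·Δt.
So d_Seismometer 1 = 165.66, d_Seismometer 2 = 272.36, d_Seismometer 3 = 245.38 km.
Circle about each station: (x − 65.2)² + (y − 96.5)² = 165.66²; (x + 5.0)² + (y − 180.4)² = 272.36²; (x − 137.7)² + (y − 189.9)² = 245.38².
Subtracting pairs of circle equations eliminates x²+y² and gives linear equations (the radical axes):
-140.4 x + 167.8 y = -27730.86
145.0 x + 186.8 y = 8691.90
Solving the 2×2 system: x ≈ 131.3, y ≈ -55.4 km.
Check against Seismometer 1 (with the unrounded x, y): √((x − 65.2)²+(y − 96.5)²) = 165.66 ≈ 165.66 km. ✓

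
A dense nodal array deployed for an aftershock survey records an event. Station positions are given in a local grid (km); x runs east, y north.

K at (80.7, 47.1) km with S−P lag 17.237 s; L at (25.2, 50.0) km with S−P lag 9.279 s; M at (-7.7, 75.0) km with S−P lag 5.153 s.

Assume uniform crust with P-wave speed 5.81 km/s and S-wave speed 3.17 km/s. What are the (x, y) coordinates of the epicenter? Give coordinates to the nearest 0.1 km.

(-39.1, 57.5)

Distance from S−P lag: d = Δt · v_P v_S / (v_P − v_S) = Δt · (5.81·3.17)/(5.81−3.17) ≈ 6.9764·Δt.
So d_K = 120.25, d_L = 64.73, d_M = 35.95 km.
Circle about each station: (x − 80.7)² + (y − 47.1)² = 120.25²; (x − 25.2)² + (y − 50.0)² = 64.73²; (x + 7.7)² + (y − 75.0)² = 35.95².
Subtracting the K equation from the L and M equations removes the quadratic terms:
-111.0 x + 5.8 y = 4674.23
-176.8 x + 55.8 y = 10121.05
Solving the 2×2 system: x ≈ -39.1, y ≈ 57.5 km.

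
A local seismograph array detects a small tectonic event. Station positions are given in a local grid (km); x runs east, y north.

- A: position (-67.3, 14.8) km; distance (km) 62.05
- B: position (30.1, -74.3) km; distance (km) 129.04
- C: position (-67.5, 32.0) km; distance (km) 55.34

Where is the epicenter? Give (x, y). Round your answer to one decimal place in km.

Circle about each station: (x + 67.3)² + (y − 14.8)² = 62.05²; (x − 30.1)² + (y + 74.3)² = 129.04²; (x + 67.5)² + (y − 32.0)² = 55.34².
Subtracting pairs of circle equations eliminates x²+y² and gives linear equations (the radical axes):
194.8 x − 178.2 y = -11122.95
-0.4 x + 34.4 y = 1619.61
Solving the 2×2 system: x ≈ -14.2, y ≈ 46.9 km.
Check against A (with the unrounded x, y): √((x + 67.3)²+(y − 14.8)²) = 62.07 ≈ 62.05 km. ✓

(-14.2, 46.9)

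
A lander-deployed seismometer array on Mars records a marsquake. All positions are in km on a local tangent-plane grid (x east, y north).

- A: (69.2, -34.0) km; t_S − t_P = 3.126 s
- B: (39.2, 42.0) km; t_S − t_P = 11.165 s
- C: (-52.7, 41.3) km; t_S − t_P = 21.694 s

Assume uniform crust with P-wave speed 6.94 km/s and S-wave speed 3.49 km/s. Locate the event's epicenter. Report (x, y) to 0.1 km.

(86.5, -20.5)

Distance from S−P lag: d = Δt · v_P v_S / (v_P − v_S) = Δt · (6.94·3.49)/(6.94−3.49) ≈ 7.0205·Δt.
So d_A = 21.95, d_B = 78.38, d_C = 152.30 km.
Circle about each station: (x − 69.2)² + (y + 34.0)² = 21.95²; (x − 39.2)² + (y − 42.0)² = 78.38²; (x + 52.7)² + (y − 41.3)² = 152.30².
Subtracting the A equation from the B and C equations removes the quadratic terms:
-60.0 x + 152.0 y = -8305.62
-243.8 x + 150.6 y = -24175.15
Solving the 2×2 system: x ≈ 86.5, y ≈ -20.5 km.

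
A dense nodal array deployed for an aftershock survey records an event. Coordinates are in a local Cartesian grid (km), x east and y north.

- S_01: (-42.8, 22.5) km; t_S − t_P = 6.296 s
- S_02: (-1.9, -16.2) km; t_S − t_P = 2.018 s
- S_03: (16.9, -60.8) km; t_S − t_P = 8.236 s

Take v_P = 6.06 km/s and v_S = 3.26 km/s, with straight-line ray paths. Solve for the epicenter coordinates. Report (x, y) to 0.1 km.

Distance from S−P lag: d = Δt · v_P v_S / (v_P − v_S) = Δt · (6.06·3.26)/(6.06−3.26) ≈ 7.0556·Δt.
So d_S_01 = 44.42, d_S_02 = 14.24, d_S_03 = 58.11 km.
Circle about each station: (x + 42.8)² + (y − 22.5)² = 44.42²; (x + 1.9)² + (y + 16.2)² = 14.24²; (x − 16.9)² + (y + 60.8)² = 58.11².
Subtracting the S_01 equation from the S_02 and S_03 equations removes the quadratic terms:
81.8 x − 77.4 y = -301.68
119.4 x − 166.6 y = 240.52
Solving the 2×2 system: x ≈ -15.7, y ≈ -12.7 km.
Check against S_01 (with the unrounded x, y): √((x + 42.8)²+(y − 22.5)²) = 44.42 ≈ 44.42 km. ✓

(-15.7, -12.7)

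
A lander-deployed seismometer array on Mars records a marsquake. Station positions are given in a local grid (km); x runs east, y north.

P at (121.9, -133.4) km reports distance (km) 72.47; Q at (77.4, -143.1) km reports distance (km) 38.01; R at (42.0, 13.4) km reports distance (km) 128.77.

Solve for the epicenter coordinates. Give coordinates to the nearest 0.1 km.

Circle about each station: (x − 121.9)² + (y + 133.4)² = 72.47²; (x − 77.4)² + (y + 143.1)² = 38.01²; (x − 42.0)² + (y − 13.4)² = 128.77².
Subtracting the P equation from the Q and R equations removes the quadratic terms:
-89.0 x − 19.4 y = -2379.66
-159.8 x + 293.6 y = -42041.42
Solving the 2×2 system: x ≈ 51.8, y ≈ -115.0 km.

x ≈ 51.8 km, y ≈ -115.0 km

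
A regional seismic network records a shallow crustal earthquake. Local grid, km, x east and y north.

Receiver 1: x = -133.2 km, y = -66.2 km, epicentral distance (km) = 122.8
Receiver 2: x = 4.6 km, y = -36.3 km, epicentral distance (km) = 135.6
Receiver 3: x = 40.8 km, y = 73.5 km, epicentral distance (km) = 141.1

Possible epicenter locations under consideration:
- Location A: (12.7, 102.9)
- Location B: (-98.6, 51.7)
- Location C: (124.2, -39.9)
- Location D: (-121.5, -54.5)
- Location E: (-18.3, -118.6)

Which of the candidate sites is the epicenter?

Location B

For each candidate, compare |candidate − station| to the reported distance:
Location A: residuals Receiver 1 100.5, Receiver 2 3.8, Receiver 3 100.4 → max 100.5 km
Location B: residuals Receiver 1 0.1, Receiver 2 0.0, Receiver 3 0.0 → max 0.1 km
Location C: residuals Receiver 1 135.9, Receiver 2 15.9, Receiver 3 0.3 → max 135.9 km
Location D: residuals Receiver 1 106.3, Receiver 2 8.2, Receiver 3 65.6 → max 106.3 km
Location E: residuals Receiver 1 3.5, Receiver 2 50.2, Receiver 3 59.9 → max 59.9 km
Only Location B has all residuals ≈ 0.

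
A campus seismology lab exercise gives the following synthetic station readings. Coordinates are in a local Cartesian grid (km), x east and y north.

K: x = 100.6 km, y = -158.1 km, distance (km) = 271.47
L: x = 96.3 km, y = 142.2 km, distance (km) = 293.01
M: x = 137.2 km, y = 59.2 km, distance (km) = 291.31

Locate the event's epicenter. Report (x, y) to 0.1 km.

Circle about each station: (x − 100.6)² + (y + 158.1)² = 271.47²; (x − 96.3)² + (y − 142.2)² = 293.01²; (x − 137.2)² + (y − 59.2)² = 291.31².
Subtracting pairs of circle equations eliminates x²+y² and gives linear equations (the radical axes):
-8.6 x + 600.6 y = -17780.34
73.2 x + 434.6 y = -23953.05
Solving the 2×2 system: x ≈ -139.6, y ≈ -31.6 km.
Check against K (with the unrounded x, y): √((x − 100.6)²+(y + 158.1)²) = 271.47 ≈ 271.47 km. ✓

(-139.6, -31.6)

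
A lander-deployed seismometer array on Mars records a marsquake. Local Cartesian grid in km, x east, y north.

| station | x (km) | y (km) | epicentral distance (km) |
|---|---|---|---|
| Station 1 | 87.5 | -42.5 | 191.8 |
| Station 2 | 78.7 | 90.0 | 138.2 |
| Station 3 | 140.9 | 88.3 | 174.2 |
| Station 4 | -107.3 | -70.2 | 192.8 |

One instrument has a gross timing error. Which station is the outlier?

Solve using three stations at a time. Using Station 1, Station 3, Station 4 (subtract circle equations pairwise → linear system) gives (x, y) ≈ (-32.2, 107.3).
Distances from that point to each station vs reported:
  Station 1: calculated 191.7 vs reported 191.8 → residual 0.1 km
  Station 2: calculated 112.2 vs reported 138.2 → residual 26.0 km
  Station 3: calculated 174.1 vs reported 174.2 → residual 0.1 km
  Station 4: calculated 192.7 vs reported 192.8 → residual 0.1 km
Station 1, Station 3, Station 4 are mutually consistent (residuals ≈ 0); Station 2 is off by 26.0 km.

Station 2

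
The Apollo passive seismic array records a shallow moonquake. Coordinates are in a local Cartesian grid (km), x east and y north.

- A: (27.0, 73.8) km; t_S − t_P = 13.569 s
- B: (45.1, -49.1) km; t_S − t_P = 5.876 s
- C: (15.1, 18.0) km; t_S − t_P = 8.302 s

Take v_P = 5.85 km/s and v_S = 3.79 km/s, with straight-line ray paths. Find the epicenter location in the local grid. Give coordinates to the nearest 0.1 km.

-15.9 km east, -65.8 km north

Distance from S−P lag: d = Δt · v_P v_S / (v_P − v_S) = Δt · (5.85·3.79)/(5.85−3.79) ≈ 10.7629·Δt.
So d_A = 146.04, d_B = 63.24, d_C = 89.35 km.
Circle about each station: (x − 27.0)² + (y − 73.8)² = 146.04²; (x − 45.1)² + (y + 49.1)² = 63.24²; (x − 15.1)² + (y − 18.0)² = 89.35².
Subtracting the A equation from the B and C equations removes the quadratic terms:
36.2 x − 245.8 y = 15597.76
-23.8 x − 111.6 y = 7720.83
Solving the 2×2 system: x ≈ -15.9, y ≈ -65.8 km.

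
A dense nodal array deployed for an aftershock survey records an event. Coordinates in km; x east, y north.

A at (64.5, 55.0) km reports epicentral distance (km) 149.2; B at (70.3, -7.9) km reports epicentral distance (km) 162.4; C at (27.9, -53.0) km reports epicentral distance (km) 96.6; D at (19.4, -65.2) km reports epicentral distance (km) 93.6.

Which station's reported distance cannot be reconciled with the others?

B

Solve using three stations at a time. Using A, C, D (subtract circle equations pairwise → linear system) gives (x, y) ≈ (-63.7, -21.6).
Distances from that point to each station vs reported:
  A: calculated 149.4 vs reported 149.2 → residual 0.2 km
  B: calculated 134.7 vs reported 162.4 → residual 27.7 km
  C: calculated 96.9 vs reported 96.6 → residual 0.3 km
  D: calculated 93.9 vs reported 93.6 → residual 0.3 km
A, C, D are mutually consistent (residuals ≈ 0); B is off by 27.7 km.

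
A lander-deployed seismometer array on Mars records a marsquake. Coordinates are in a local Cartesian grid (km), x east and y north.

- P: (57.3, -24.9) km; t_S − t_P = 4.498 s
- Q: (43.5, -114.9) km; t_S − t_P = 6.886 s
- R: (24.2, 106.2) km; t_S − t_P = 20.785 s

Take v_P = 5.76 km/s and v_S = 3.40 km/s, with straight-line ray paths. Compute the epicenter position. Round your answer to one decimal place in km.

Distance from S−P lag: d = Δt · v_P v_S / (v_P − v_S) = Δt · (5.76·3.40)/(5.76−3.40) ≈ 8.2983·Δt.
So d_P = 37.33, d_Q = 57.14, d_R = 172.48 km.
Circle about each station: (x − 57.3)² + (y + 24.9)² = 37.33²; (x − 43.5)² + (y + 114.9)² = 57.14²; (x − 24.2)² + (y − 106.2)² = 172.48².
Subtracting pairs of circle equations eliminates x²+y² and gives linear equations (the radical axes):
-27.6 x − 180.0 y = 9319.51
-66.2 x + 262.2 y = -20395.04
Solving the 2×2 system: x ≈ 64.1, y ≈ -61.6 km.

64.1 km east, -61.6 km north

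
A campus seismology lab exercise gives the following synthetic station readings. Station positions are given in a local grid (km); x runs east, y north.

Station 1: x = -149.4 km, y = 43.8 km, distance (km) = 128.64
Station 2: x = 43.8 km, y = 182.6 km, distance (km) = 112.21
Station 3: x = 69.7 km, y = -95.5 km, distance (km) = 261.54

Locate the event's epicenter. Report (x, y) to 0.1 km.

(-57.0, 133.3)

Circle about each station: (x + 149.4)² + (y − 43.8)² = 128.64²; (x − 43.8)² + (y − 182.6)² = 112.21²; (x − 69.7)² + (y + 95.5)² = 261.54².
Subtracting the Station 1 equation from the Station 2 and Station 3 equations removes the quadratic terms:
386.4 x + 277.6 y = 14979.57
438.2 x − 278.6 y = -62115.38
Solving the 2×2 system: x ≈ -57.0, y ≈ 133.3 km.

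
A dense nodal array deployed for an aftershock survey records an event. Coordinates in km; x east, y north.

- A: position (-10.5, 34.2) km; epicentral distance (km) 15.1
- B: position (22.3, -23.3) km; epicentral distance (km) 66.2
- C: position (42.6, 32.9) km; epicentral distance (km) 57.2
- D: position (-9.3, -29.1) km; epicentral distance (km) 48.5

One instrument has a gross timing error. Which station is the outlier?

Solve using three stations at a time. Using A, C, D (subtract circle equations pairwise → linear system) gives (x, y) ≈ (-13.0, 19.3).
Distances from that point to each station vs reported:
  A: calculated 15.1 vs reported 15.1 → residual 0.0 km
  B: calculated 55.3 vs reported 66.2 → residual 10.9 km
  C: calculated 57.2 vs reported 57.2 → residual 0.0 km
  D: calculated 48.5 vs reported 48.5 → residual 0.0 km
A, C, D are mutually consistent (residuals ≈ 0); B is off by 10.9 km.

B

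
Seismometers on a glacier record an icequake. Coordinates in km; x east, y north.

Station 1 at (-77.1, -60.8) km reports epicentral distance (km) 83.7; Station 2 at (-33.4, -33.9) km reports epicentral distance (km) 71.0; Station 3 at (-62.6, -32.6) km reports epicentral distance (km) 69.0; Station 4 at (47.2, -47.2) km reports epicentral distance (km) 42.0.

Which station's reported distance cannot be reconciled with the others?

Station 2

Solve using three stations at a time. Using Station 1, Station 3, Station 4 (subtract circle equations pairwise → linear system) gives (x, y) ≈ (5.2, -45.5).
Distances from that point to each station vs reported:
  Station 1: calculated 83.7 vs reported 83.7 → residual 0.0 km
  Station 2: calculated 40.3 vs reported 71.0 → residual 30.7 km
  Station 3: calculated 69.0 vs reported 69.0 → residual 0.0 km
  Station 4: calculated 42.0 vs reported 42.0 → residual 0.0 km
Station 1, Station 3, Station 4 are mutually consistent (residuals ≈ 0); Station 2 is off by 30.7 km.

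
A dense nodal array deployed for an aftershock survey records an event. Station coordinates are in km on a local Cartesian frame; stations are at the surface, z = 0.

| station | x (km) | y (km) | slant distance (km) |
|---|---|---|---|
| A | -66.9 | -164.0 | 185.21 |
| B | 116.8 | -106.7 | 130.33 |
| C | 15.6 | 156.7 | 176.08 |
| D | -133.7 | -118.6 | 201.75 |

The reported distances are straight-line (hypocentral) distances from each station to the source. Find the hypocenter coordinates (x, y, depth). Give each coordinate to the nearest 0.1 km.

x ≈ 34.2 km, y ≈ -13.9 km, depth ≈ 39.4 km

Each station gives a sphere (x−x_i)² + (y−y_i)² + z² = d_i² (stations at z=0).
Subtracting the A sphere from B and C: z² cancels, leaving linear equations in x and y:
367.4 x + 114.6 y = 10972.36
165.0 x + 641.4 y = -3274.78
Solving: x ≈ 34.202, y ≈ -13.904 km (keep extra digits for the depth step; rounded: 34.2, -13.9).
Then from the A sphere: z² = 185.21² − (x + 66.9)² − (y + 164.0)² with x = 34.202, y = -13.904, so z ≈ 39.399 ≈ 39.4 km.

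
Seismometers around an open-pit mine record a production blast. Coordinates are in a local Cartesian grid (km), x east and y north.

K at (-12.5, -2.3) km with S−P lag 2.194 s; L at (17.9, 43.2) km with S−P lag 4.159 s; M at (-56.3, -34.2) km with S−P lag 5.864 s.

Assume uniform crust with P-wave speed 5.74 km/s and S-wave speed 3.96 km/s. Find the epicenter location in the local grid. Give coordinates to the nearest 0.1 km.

Distance from S−P lag: d = Δt · v_P v_S / (v_P − v_S) = Δt · (5.74·3.96)/(5.74−3.96) ≈ 12.7699·Δt.
So d_K = 28.02, d_L = 53.11, d_M = 74.88 km.
Circle about each station: (x + 12.5)² + (y + 2.3)² = 28.02²; (x − 17.9)² + (y − 43.2)² = 53.11²; (x + 56.3)² + (y + 34.2)² = 74.88².
Subtracting pairs of circle equations eliminates x²+y² and gives linear equations (the radical axes):
60.8 x + 91.0 y = -10.44
-87.6 x − 63.8 y = -644.10
Solving the 2×2 system: x ≈ 14.5, y ≈ -9.8 km.

(14.5, -9.8)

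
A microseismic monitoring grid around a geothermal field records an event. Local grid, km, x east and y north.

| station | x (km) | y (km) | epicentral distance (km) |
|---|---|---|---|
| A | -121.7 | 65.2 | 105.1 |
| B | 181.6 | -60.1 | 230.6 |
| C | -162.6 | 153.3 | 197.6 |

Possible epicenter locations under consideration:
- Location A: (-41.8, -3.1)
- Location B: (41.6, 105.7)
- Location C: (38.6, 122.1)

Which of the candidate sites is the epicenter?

For each candidate, compare |candidate − station| to the reported distance:
Location A: residuals A 0.0, B 0.0, C 0.0 → max 0.0 km
Location B: residuals A 63.1, B 13.6, C 12.1 → max 63.1 km
Location C: residuals A 65.0, B 1.0, C 6.0 → max 65.0 km
Only Location A has all residuals ≈ 0.

Location A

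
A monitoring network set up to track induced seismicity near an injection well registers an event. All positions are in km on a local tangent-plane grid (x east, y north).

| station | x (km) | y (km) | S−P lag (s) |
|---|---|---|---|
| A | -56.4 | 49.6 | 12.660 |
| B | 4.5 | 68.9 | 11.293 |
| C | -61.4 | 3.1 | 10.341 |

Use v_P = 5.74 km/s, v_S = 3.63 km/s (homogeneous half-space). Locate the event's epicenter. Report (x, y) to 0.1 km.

Distance from S−P lag: d = Δt · v_P v_S / (v_P − v_S) = Δt · (5.74·3.63)/(5.74−3.63) ≈ 9.8750·Δt.
So d_A = 125.02, d_B = 111.52, d_C = 102.12 km.
Circle about each station: (x + 56.4)² + (y − 49.6)² = 125.02²; (x − 4.5)² + (y − 68.9)² = 111.52²; (x + 61.4)² + (y − 3.1)² = 102.12².
Subtracting pairs of circle equations eliminates x²+y² and gives linear equations (the radical axes):
121.8 x + 38.6 y = 2319.63
-10.0 x − 93.0 y = 3339.96
Solving the 2×2 system: x ≈ 31.5, y ≈ -39.3 km.
Check against A (with the unrounded x, y): √((x + 56.4)²+(y − 49.6)²) = 125.02 ≈ 125.02 km. ✓

(31.5, -39.3)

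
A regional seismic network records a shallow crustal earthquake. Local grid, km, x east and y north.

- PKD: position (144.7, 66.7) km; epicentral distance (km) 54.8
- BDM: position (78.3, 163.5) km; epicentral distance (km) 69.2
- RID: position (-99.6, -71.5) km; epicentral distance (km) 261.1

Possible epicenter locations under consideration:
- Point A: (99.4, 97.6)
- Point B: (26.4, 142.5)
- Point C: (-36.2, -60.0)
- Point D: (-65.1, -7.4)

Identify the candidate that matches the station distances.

For each candidate, compare |candidate − station| to the reported distance:
Point A: residuals PKD 0.0, BDM 0.0, RID 0.0 → max 0.0 km
Point B: residuals PKD 85.7, BDM 13.2, RID 12.8 → max 85.7 km
Point C: residuals PKD 166.1, BDM 181.9, RID 196.7 → max 196.7 km
Point D: residuals PKD 167.7, BDM 153.9, RID 188.3 → max 188.3 km
Only Point A has all residuals ≈ 0.

Point A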